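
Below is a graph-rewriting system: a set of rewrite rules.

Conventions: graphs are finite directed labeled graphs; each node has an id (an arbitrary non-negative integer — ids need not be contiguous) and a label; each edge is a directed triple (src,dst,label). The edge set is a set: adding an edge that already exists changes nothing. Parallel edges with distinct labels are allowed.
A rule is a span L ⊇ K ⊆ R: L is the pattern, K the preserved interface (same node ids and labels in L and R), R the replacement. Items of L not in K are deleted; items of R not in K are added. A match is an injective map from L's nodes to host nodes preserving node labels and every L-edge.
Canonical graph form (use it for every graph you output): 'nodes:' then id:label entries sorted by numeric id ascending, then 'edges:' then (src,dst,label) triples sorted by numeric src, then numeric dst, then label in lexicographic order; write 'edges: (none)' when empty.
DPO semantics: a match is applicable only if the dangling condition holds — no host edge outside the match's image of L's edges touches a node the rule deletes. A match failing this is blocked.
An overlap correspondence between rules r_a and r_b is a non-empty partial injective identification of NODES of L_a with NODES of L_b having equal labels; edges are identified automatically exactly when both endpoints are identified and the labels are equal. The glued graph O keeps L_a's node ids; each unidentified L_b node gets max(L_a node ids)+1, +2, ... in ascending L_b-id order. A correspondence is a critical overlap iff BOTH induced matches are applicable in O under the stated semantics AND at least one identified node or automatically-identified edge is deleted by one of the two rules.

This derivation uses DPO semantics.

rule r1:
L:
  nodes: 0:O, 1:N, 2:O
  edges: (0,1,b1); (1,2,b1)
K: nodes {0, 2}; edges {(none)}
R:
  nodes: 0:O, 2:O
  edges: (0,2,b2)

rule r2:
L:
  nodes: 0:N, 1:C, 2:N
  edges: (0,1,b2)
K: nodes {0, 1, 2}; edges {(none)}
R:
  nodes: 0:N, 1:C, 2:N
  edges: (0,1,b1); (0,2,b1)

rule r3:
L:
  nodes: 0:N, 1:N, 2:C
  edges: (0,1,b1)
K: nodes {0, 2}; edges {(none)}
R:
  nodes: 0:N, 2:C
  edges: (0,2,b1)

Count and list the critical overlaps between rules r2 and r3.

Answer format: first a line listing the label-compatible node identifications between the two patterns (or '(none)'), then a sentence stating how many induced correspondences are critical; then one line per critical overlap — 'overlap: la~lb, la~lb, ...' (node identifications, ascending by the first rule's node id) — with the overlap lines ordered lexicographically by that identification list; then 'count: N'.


label-compatible node identifications between L(r2) and L(r3): 0~0, 0~1, 1~2, 2~0, 2~1
4 of the induced correspondences are critical overlaps of r2 and r3.
overlap: 0~0, 1~2, 2~1
overlap: 0~0, 2~1
overlap: 1~2, 2~1
overlap: 2~1
count: 4


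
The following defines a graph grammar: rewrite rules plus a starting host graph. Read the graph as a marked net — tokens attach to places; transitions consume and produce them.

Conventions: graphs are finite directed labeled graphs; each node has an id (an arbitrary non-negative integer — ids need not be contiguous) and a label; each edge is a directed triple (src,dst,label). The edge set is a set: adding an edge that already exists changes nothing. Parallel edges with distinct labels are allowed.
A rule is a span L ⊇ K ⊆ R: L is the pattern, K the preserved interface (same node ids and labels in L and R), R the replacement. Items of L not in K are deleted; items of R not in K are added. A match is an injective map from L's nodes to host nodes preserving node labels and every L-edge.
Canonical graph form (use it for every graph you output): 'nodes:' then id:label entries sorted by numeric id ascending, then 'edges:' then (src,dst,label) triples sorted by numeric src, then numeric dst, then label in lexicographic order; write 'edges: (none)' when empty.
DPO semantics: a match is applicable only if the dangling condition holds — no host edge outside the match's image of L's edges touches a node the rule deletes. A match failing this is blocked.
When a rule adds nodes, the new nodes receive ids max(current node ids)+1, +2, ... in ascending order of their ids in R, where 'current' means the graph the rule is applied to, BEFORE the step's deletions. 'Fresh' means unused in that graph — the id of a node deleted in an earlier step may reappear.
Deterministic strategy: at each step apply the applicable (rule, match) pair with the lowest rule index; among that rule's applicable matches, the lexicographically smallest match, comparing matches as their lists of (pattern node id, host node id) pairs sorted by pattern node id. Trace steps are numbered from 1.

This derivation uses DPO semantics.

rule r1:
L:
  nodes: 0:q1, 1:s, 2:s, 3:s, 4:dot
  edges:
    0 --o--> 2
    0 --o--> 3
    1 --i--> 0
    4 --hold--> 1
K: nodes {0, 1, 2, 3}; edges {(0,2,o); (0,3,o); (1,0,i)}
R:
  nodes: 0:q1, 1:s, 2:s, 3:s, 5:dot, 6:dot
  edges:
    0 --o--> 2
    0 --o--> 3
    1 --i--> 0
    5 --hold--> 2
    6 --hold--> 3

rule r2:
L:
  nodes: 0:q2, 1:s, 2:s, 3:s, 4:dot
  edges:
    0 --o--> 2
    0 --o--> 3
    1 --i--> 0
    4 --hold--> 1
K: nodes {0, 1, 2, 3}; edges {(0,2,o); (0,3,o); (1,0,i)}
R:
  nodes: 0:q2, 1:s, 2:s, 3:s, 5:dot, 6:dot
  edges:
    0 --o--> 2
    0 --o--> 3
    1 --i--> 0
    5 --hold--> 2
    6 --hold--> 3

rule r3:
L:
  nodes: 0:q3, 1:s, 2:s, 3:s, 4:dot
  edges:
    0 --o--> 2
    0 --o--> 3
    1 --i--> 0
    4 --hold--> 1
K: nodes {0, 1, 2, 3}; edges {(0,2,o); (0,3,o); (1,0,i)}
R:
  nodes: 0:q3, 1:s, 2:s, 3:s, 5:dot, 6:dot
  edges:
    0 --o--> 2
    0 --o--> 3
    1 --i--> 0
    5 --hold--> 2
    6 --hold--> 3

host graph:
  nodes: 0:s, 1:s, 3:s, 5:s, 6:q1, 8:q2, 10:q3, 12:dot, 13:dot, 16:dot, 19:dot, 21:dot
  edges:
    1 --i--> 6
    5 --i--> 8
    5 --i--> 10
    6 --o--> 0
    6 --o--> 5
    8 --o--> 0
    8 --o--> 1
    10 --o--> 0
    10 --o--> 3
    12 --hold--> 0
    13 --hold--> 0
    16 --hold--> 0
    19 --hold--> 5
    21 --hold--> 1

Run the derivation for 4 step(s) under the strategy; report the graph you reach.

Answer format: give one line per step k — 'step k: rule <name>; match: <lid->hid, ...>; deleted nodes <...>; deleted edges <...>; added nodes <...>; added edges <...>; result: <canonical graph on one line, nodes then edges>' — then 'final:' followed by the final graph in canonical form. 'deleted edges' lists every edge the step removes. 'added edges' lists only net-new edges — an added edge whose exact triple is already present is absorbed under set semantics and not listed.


step 1: rule r1; match: 0->6, 1->1, 2->0, 3->5, 4->21; deleted nodes 21; deleted edges (21,1,hold); added nodes 22, 23; added edges (22,0,hold); (23,5,hold); result: nodes: 0:s, 1:s, 3:s, 5:s, 6:q1, 8:q2, 10:q3, 12:dot, 13:dot, 16:dot, 19:dot, 22:dot, 23:dot edges: (1,6,i); (5,8,i); (5,10,i); (6,0,o); (6,5,o); (8,0,o); (8,1,o); (10,0,o); (10,3,o); (12,0,hold); (13,0,hold); (16,0,hold); (19,5,hold); (22,0,hold); (23,5,hold)
step 2: rule r2; match: 0->8, 1->5, 2->0, 3->1, 4->19; deleted nodes 19; deleted edges (19,5,hold); added nodes 24, 25; added edges (24,0,hold); (25,1,hold); result: nodes: 0:s, 1:s, 3:s, 5:s, 6:q1, 8:q2, 10:q3, 12:dot, 13:dot, 16:dot, 22:dot, 23:dot, 24:dot, 25:dot edges: (1,6,i); (5,8,i); (5,10,i); (6,0,o); (6,5,o); (8,0,o); (8,1,o); (10,0,o); (10,3,o); (12,0,hold); (13,0,hold); (16,0,hold); (22,0,hold); (23,5,hold); (24,0,hold); (25,1,hold)
step 3: rule r1; match: 0->6, 1->1, 2->0, 3->5, 4->25; deleted nodes 25; deleted edges (25,1,hold); added nodes 26, 27; added edges (26,0,hold); (27,5,hold); result: nodes: 0:s, 1:s, 3:s, 5:s, 6:q1, 8:q2, 10:q3, 12:dot, 13:dot, 16:dot, 22:dot, 23:dot, 24:dot, 26:dot, 27:dot edges: (1,6,i); (5,8,i); (5,10,i); (6,0,o); (6,5,o); (8,0,o); (8,1,o); (10,0,o); (10,3,o); (12,0,hold); (13,0,hold); (16,0,hold); (22,0,hold); (23,5,hold); (24,0,hold); (26,0,hold); (27,5,hold)
step 4: rule r2; match: 0->8, 1->5, 2->0, 3->1, 4->23; deleted nodes 23; deleted edges (23,5,hold); added nodes 28, 29; added edges (28,0,hold); (29,1,hold); result: nodes: 0:s, 1:s, 3:s, 5:s, 6:q1, 8:q2, 10:q3, 12:dot, 13:dot, 16:dot, 22:dot, 24:dot, 26:dot, 27:dot, 28:dot, 29:dot edges: (1,6,i); (5,8,i); (5,10,i); (6,0,o); (6,5,o); (8,0,o); (8,1,o); (10,0,o); (10,3,o); (12,0,hold); (13,0,hold); (16,0,hold); (22,0,hold); (24,0,hold); (26,0,hold); (27,5,hold); (28,0,hold); (29,1,hold)
final:
nodes: 0:s, 1:s, 3:s, 5:s, 6:q1, 8:q2, 10:q3, 12:dot, 13:dot, 16:dot, 22:dot, 24:dot, 26:dot, 27:dot, 28:dot, 29:dot
edges: (1,6,i); (5,8,i); (5,10,i); (6,0,o); (6,5,o); (8,0,o); (8,1,o); (10,0,o); (10,3,o); (12,0,hold); (13,0,hold); (16,0,hold); (22,0,hold); (24,0,hold); (26,0,hold); (27,5,hold); (28,0,hold); (29,1,hold)


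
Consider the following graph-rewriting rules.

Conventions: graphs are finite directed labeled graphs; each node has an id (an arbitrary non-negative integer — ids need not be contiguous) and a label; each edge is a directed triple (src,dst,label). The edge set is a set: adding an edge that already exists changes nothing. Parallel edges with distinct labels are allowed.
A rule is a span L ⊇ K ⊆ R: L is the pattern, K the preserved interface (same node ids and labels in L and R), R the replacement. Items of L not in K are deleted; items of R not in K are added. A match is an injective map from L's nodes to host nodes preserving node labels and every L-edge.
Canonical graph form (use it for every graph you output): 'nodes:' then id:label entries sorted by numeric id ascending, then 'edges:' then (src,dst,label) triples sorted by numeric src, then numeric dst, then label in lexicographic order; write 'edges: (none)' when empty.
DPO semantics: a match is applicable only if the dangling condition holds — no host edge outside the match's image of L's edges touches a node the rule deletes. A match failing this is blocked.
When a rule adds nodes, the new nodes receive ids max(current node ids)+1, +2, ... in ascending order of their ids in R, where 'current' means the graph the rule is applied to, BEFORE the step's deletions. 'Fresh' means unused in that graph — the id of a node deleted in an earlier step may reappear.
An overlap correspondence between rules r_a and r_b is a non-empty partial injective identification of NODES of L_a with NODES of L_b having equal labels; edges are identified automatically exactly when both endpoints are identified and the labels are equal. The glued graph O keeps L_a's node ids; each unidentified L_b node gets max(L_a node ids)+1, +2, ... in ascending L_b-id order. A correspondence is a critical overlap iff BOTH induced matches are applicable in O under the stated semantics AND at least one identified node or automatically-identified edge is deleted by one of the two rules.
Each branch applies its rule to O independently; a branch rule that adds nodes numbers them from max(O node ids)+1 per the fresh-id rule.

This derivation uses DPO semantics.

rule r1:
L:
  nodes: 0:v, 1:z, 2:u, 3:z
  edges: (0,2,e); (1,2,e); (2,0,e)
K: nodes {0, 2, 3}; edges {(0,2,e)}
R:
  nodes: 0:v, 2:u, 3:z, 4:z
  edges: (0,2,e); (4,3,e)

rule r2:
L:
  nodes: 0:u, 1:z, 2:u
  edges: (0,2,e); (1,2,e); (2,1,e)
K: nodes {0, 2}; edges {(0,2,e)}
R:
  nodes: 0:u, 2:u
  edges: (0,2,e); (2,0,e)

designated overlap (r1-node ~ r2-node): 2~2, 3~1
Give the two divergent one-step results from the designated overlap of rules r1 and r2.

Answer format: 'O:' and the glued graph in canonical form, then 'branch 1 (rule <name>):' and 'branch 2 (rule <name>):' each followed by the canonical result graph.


O:
nodes: 0:v, 1:z, 2:u, 3:z, 4:u
edges: (0,2,e); (1,2,e); (2,0,e); (2,3,e); (3,2,e); (4,2,e)
branch 1 (rule r1):
nodes: 0:v, 2:u, 3:z, 4:u, 5:z
edges: (0,2,e); (2,3,e); (3,2,e); (4,2,e); (5,3,e)
branch 2 (rule r2):
nodes: 0:v, 1:z, 2:u, 4:u
edges: (0,2,e); (1,2,e); (2,0,e); (2,4,e); (4,2,e)


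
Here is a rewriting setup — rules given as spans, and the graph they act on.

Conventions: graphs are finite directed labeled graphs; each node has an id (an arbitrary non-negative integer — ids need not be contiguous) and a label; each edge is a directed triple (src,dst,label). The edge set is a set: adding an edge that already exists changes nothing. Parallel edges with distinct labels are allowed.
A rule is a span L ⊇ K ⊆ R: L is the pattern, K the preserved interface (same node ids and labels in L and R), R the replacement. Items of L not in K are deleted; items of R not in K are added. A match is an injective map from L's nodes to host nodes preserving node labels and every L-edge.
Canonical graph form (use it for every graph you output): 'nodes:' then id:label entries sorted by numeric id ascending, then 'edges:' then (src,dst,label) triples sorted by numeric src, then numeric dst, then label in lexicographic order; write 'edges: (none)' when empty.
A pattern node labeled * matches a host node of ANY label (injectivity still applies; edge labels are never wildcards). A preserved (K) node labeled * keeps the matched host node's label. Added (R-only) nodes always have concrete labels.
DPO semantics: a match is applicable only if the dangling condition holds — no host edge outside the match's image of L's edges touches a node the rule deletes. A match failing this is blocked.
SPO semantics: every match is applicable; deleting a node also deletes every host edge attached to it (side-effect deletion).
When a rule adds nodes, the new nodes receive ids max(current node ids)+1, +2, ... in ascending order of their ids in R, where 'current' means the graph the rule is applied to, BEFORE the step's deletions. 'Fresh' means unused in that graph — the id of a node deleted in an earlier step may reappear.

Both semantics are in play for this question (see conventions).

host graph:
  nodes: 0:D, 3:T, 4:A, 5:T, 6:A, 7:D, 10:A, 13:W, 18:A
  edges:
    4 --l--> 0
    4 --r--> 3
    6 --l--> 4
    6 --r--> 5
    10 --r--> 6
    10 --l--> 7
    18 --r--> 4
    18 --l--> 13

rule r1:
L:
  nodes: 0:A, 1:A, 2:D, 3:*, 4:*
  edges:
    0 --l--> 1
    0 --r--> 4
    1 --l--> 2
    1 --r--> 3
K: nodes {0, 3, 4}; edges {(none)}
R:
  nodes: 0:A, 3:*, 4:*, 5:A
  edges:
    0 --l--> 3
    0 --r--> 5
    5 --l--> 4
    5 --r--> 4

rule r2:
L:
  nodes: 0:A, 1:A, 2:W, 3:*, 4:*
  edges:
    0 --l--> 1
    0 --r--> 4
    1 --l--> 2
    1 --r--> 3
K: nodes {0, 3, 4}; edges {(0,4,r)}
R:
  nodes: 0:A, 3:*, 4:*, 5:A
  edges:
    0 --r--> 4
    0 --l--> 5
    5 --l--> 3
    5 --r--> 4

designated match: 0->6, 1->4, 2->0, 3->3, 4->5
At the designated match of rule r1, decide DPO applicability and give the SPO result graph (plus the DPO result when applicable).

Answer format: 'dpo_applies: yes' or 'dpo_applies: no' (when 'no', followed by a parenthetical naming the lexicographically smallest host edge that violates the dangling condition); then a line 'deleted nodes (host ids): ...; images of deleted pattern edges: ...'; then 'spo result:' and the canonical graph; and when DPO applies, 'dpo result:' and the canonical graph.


dpo_applies: no
(the rule deletes node 4, which keeps host edge (18,4,r) outside the match image — the dangling condition fails, DPO blocks; SPO proceeds and side-deletes such edges)
deleted nodes (host ids): 0, 4; images of deleted pattern edges: (4,0,l); (4,3,r); (6,4,l); (6,5,r)
spo result:
nodes: 3:T, 5:T, 6:A, 7:D, 10:A, 13:W, 18:A, 19:A
edges: (6,3,l); (6,19,r); (10,6,r); (10,7,l); (18,13,l); (19,5,l); (19,5,r)


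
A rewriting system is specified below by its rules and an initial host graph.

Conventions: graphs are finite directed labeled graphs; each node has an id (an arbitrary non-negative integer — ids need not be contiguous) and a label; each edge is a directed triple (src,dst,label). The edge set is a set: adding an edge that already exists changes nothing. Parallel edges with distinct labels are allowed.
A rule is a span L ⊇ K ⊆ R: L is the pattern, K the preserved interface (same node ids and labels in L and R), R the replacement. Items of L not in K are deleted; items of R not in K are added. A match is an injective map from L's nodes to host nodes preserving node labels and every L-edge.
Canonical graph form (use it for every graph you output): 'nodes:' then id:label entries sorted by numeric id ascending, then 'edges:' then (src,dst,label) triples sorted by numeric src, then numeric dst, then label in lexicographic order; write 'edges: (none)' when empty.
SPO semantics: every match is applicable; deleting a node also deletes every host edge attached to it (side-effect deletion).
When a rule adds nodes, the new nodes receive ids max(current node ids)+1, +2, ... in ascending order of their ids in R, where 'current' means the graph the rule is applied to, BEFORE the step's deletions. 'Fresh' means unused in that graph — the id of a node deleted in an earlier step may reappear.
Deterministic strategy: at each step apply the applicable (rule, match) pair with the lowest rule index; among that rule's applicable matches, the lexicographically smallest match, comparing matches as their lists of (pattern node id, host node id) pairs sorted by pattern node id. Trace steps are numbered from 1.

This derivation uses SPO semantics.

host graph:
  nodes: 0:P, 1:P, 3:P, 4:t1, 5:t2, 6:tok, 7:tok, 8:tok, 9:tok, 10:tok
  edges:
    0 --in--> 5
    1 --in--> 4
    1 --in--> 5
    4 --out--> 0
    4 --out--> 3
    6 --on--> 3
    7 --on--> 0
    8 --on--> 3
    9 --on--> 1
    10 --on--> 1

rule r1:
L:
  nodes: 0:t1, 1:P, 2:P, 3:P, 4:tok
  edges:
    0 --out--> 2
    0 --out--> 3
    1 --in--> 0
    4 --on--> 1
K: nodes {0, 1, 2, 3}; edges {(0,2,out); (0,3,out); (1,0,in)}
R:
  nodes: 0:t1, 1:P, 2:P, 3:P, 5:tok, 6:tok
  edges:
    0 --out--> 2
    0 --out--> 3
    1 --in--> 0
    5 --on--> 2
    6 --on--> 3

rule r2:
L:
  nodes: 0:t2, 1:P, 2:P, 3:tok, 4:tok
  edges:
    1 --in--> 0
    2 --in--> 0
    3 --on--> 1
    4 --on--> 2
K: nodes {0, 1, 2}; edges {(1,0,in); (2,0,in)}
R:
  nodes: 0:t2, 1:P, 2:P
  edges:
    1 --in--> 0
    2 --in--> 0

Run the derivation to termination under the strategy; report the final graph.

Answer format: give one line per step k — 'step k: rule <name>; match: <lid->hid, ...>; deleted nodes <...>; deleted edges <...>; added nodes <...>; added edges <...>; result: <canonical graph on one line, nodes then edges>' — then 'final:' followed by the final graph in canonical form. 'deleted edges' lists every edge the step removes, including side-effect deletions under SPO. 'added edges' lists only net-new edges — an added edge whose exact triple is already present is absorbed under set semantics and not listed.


step 1: rule r1; match: 0->4, 1->1, 2->0, 3->3, 4->9; deleted nodes 9; deleted edges (9,1,on); added nodes 11, 12; added edges (11,0,on); (12,3,on); result: nodes: 0:P, 1:P, 3:P, 4:t1, 5:t2, 6:tok, 7:tok, 8:tok, 10:tok, 11:tok, 12:tok edges: (0,5,in); (1,4,in); (1,5,in); (4,0,out); (4,3,out); (6,3,on); (7,0,on); (8,3,on); (10,1,on); (11,0,on); (12,3,on)
step 2: rule r1; match: 0->4, 1->1, 2->0, 3->3, 4->10; deleted nodes 10; deleted edges (10,1,on); added nodes 13, 14; added edges (13,0,on); (14,3,on); result: nodes: 0:P, 1:P, 3:P, 4:t1, 5:t2, 6:tok, 7:tok, 8:tok, 11:tok, 12:tok, 13:tok, 14:tok edges: (0,5,in); (1,4,in); (1,5,in); (4,0,out); (4,3,out); (6,3,on); (7,0,on); (8,3,on); (11,0,on); (12,3,on); (13,0,on); (14,3,on)
final:
nodes: 0:P, 1:P, 3:P, 4:t1, 5:t2, 6:tok, 7:tok, 8:tok, 11:tok, 12:tok, 13:tok, 14:tok
edges: (0,5,in); (1,4,in); (1,5,in); (4,0,out); (4,3,out); (6,3,on); (7,0,on); (8,3,on); (11,0,on); (12,3,on); (13,0,on); (14,3,on)


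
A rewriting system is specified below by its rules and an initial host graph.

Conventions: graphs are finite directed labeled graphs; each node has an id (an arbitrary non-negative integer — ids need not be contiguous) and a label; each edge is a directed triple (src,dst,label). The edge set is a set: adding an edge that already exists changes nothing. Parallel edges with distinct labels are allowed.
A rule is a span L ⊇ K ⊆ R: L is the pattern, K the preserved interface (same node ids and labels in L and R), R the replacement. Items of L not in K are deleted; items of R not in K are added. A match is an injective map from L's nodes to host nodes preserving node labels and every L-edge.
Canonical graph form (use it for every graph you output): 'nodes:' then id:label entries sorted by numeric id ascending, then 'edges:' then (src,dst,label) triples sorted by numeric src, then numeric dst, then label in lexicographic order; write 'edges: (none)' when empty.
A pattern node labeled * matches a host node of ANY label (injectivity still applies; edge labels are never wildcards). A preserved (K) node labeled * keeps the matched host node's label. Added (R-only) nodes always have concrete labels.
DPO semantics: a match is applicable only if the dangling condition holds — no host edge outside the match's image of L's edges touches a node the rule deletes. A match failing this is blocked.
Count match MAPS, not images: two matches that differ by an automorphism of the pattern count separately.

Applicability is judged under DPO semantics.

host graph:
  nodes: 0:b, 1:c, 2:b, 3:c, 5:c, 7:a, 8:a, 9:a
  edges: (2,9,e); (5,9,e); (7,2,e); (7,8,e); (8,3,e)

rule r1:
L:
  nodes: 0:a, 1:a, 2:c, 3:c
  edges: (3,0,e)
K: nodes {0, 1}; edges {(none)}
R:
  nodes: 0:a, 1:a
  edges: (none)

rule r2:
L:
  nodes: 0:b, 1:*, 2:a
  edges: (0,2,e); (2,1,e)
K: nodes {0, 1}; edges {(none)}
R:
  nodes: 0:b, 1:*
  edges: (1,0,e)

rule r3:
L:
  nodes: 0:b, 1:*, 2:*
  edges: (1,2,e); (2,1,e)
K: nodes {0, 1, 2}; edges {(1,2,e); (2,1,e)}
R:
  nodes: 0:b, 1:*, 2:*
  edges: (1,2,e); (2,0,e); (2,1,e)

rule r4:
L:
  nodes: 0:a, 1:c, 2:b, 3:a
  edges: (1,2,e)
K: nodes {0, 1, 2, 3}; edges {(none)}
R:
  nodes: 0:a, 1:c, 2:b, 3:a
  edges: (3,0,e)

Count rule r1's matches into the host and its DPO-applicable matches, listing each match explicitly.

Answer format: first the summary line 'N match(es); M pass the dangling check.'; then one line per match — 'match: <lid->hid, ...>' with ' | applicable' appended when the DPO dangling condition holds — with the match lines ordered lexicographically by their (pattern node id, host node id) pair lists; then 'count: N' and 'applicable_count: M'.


4 match(es); 2 pass the dangling check.
match: 0->9, 1->7, 2->1, 3->5 | applicable
match: 0->9, 1->7, 2->3, 3->5
match: 0->9, 1->8, 2->1, 3->5 | applicable
match: 0->9, 1->8, 2->3, 3->5
count: 4
applicable_count: 2


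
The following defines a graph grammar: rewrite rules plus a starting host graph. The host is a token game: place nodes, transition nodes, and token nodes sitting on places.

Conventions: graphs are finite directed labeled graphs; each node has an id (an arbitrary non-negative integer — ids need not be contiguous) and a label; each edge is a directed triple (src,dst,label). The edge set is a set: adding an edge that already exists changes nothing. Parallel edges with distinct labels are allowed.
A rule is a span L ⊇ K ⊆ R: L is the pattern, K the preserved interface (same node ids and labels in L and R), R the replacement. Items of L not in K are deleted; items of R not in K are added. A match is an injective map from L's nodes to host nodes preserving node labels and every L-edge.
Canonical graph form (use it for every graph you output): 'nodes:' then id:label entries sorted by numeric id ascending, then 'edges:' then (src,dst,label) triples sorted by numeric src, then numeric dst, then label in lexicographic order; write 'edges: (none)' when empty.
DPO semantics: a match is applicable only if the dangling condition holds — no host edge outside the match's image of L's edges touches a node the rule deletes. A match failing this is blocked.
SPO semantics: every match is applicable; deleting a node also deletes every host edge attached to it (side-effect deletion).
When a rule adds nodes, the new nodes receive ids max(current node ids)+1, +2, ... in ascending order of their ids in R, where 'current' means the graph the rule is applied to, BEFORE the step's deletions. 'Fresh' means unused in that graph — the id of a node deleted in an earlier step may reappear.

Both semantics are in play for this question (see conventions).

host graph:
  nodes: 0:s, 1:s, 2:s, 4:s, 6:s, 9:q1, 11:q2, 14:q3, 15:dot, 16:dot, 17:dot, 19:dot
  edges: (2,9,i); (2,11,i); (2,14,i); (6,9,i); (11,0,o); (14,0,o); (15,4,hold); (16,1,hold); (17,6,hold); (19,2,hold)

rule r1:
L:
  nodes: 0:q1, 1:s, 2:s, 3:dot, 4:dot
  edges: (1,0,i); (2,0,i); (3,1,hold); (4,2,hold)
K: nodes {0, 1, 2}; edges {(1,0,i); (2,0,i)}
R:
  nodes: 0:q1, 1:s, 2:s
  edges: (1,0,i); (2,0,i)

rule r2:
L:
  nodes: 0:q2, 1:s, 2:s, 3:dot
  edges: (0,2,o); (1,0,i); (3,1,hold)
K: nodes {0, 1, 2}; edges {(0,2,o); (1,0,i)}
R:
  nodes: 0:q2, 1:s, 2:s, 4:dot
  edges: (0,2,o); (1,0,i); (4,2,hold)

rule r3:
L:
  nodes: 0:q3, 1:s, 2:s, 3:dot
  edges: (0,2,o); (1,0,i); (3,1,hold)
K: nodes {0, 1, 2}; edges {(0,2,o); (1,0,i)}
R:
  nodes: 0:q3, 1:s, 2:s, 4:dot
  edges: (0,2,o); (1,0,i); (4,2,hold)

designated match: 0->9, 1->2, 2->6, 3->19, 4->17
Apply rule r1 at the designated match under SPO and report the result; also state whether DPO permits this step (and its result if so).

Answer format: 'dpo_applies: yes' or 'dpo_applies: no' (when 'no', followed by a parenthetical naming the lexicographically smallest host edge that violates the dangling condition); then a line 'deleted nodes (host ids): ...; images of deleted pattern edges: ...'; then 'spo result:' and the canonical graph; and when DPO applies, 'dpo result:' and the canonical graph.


dpo_applies: yes
deleted nodes (host ids): 17, 19; images of deleted pattern edges: (17,6,hold); (19,2,hold)
spo result:
nodes: 0:s, 1:s, 2:s, 4:s, 6:s, 9:q1, 11:q2, 14:q3, 15:dot, 16:dot
edges: (2,9,i); (2,11,i); (2,14,i); (6,9,i); (11,0,o); (14,0,o); (15,4,hold); (16,1,hold)
dpo result:
nodes: 0:s, 1:s, 2:s, 4:s, 6:s, 9:q1, 11:q2, 14:q3, 15:dot, 16:dot
edges: (2,9,i); (2,11,i); (2,14,i); (6,9,i); (11,0,o); (14,0,o); (15,4,hold); (16,1,hold)


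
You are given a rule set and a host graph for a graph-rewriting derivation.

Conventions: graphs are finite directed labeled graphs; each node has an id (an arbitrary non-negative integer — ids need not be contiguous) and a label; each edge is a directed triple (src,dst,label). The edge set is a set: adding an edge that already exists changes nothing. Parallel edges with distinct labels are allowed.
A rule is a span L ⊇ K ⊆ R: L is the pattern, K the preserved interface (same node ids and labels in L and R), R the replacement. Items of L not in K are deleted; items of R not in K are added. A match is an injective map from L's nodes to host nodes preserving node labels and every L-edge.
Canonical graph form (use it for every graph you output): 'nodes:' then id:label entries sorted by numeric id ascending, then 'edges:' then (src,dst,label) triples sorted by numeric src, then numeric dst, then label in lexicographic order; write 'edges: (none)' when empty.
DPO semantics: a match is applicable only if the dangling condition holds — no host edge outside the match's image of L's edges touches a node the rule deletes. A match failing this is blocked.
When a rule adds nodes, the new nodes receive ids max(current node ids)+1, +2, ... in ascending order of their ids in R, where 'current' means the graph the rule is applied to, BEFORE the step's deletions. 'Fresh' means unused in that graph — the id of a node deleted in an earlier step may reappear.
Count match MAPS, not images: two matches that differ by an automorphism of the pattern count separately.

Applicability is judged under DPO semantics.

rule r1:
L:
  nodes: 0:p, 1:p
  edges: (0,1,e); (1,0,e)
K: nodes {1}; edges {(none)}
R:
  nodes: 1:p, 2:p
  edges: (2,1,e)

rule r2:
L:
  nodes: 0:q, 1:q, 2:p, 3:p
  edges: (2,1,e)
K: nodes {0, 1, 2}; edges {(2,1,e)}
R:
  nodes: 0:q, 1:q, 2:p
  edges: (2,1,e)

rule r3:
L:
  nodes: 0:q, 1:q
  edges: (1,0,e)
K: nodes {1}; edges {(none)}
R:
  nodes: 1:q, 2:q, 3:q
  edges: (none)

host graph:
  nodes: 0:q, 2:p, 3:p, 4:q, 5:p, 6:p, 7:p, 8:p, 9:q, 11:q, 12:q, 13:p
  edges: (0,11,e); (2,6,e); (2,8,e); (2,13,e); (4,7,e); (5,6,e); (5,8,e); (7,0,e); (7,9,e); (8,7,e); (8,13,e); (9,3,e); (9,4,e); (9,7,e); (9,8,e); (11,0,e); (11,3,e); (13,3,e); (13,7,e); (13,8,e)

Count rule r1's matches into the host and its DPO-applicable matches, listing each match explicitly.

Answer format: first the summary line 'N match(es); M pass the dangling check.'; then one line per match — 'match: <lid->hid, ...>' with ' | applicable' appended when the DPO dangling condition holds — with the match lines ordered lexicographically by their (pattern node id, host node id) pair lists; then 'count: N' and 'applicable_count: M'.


2 match(es); 0 pass the dangling check.
match: 0->8, 1->13
match: 0->13, 1->8
count: 2
applicable_count: 0


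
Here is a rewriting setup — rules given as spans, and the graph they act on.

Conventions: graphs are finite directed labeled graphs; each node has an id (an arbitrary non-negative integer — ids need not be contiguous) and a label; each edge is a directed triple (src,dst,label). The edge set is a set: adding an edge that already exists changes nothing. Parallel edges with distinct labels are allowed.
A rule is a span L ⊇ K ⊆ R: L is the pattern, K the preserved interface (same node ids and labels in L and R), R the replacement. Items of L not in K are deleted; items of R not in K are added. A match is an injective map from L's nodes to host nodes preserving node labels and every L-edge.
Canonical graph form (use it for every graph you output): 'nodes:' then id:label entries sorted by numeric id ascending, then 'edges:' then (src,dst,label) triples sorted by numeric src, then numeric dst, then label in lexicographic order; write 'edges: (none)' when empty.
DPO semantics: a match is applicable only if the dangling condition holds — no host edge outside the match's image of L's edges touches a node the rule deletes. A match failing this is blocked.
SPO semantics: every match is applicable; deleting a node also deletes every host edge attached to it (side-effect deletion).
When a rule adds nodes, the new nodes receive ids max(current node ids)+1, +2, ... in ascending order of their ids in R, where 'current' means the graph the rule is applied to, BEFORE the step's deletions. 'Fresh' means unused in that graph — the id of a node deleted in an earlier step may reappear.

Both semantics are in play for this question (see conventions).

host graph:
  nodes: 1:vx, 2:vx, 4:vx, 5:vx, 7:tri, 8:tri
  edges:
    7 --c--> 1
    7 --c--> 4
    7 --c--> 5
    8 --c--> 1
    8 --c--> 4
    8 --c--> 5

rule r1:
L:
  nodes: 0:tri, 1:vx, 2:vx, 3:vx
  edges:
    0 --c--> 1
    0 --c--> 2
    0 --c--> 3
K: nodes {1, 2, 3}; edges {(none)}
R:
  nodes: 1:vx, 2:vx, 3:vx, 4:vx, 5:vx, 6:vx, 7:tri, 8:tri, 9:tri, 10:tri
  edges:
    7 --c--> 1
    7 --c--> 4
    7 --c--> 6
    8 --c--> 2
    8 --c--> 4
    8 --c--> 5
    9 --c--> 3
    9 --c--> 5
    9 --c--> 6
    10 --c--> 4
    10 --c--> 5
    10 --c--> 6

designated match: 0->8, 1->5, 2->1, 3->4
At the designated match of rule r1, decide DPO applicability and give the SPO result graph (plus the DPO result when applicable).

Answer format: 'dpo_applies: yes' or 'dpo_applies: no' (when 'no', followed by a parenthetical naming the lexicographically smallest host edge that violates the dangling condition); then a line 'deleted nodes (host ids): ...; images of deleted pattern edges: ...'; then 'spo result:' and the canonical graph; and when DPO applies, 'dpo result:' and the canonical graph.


dpo_applies: yes
deleted nodes (host ids): 8; images of deleted pattern edges: (8,1,c); (8,4,c); (8,5,c)
spo result:
nodes: 1:vx, 2:vx, 4:vx, 5:vx, 7:tri, 9:vx, 10:vx, 11:vx, 12:tri, 13:tri, 14:tri, 15:tri
edges: (7,1,c); (7,4,c); (7,5,c); (12,5,c); (12,9,c); (12,11,c); (13,1,c); (13,9,c); (13,10,c); (14,4,c); (14,10,c); (14,11,c); (15,9,c); (15,10,c); (15,11,c)
dpo result:
nodes: 1:vx, 2:vx, 4:vx, 5:vx, 7:tri, 9:vx, 10:vx, 11:vx, 12:tri, 13:tri, 14:tri, 15:tri
edges: (7,1,c); (7,4,c); (7,5,c); (12,5,c); (12,9,c); (12,11,c); (13,1,c); (13,9,c); (13,10,c); (14,4,c); (14,10,c); (14,11,c); (15,9,c); (15,10,c); (15,11,c)


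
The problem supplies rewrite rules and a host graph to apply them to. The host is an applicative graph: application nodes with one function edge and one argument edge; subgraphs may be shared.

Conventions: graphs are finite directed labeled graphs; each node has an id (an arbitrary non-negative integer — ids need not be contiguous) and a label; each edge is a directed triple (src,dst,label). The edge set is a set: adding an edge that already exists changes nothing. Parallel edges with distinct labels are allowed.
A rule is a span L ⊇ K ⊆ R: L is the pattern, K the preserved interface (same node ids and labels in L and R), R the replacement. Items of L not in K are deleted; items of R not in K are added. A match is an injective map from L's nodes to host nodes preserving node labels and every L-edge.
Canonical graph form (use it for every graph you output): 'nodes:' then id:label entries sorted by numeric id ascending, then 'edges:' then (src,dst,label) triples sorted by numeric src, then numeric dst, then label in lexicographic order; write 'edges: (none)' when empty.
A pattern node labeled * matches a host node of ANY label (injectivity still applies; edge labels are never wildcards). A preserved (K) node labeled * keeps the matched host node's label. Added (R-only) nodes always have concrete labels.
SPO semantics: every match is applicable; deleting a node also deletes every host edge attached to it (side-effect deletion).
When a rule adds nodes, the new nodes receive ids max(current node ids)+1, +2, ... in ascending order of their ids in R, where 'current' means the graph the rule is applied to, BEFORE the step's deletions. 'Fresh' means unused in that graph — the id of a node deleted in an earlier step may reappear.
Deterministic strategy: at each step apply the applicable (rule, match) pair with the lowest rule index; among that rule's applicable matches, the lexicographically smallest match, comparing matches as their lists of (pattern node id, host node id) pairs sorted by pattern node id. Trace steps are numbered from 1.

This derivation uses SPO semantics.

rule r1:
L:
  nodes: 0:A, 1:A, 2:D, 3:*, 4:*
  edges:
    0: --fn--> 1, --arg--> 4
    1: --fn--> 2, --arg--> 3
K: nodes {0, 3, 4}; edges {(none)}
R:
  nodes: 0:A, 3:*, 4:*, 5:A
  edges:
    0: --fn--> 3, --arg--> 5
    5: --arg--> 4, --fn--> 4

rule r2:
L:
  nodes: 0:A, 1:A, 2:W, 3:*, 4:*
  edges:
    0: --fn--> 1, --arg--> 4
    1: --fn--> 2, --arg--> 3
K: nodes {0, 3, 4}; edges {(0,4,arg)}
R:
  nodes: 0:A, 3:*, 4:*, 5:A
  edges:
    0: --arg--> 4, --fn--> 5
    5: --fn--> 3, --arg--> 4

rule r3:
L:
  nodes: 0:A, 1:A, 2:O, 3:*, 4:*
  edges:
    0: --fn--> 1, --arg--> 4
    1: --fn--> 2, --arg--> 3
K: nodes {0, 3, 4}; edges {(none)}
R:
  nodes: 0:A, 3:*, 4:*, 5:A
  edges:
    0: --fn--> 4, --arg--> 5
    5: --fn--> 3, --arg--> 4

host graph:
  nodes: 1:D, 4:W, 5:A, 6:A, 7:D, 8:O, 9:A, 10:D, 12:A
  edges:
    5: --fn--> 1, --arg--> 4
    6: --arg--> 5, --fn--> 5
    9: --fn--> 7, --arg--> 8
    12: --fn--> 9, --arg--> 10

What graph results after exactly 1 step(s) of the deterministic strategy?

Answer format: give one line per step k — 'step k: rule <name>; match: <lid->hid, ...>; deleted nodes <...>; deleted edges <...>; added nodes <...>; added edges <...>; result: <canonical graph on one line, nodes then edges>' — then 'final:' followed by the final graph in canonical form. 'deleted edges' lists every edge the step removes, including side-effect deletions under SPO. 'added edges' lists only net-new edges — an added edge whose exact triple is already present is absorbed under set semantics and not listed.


step 1: rule r1; match: 0->12, 1->9, 2->7, 3->8, 4->10; deleted nodes 7, 9; deleted edges (9,7,fn); (9,8,arg); (12,9,fn); (12,10,arg); added nodes 13; added edges (12,8,fn); (12,13,arg); (13,10,arg); (13,10,fn); result: nodes: 1:D, 4:W, 5:A, 6:A, 8:O, 10:D, 12:A, 13:A edges: (5,1,fn); (5,4,arg); (6,5,arg); (6,5,fn); (12,8,fn); (12,13,arg); (13,10,arg); (13,10,fn)
final:
nodes: 1:D, 4:W, 5:A, 6:A, 8:O, 10:D, 12:A, 13:A
edges: (5,1,fn); (5,4,arg); (6,5,arg); (6,5,fn); (12,8,fn); (12,13,arg); (13,10,arg); (13,10,fn)


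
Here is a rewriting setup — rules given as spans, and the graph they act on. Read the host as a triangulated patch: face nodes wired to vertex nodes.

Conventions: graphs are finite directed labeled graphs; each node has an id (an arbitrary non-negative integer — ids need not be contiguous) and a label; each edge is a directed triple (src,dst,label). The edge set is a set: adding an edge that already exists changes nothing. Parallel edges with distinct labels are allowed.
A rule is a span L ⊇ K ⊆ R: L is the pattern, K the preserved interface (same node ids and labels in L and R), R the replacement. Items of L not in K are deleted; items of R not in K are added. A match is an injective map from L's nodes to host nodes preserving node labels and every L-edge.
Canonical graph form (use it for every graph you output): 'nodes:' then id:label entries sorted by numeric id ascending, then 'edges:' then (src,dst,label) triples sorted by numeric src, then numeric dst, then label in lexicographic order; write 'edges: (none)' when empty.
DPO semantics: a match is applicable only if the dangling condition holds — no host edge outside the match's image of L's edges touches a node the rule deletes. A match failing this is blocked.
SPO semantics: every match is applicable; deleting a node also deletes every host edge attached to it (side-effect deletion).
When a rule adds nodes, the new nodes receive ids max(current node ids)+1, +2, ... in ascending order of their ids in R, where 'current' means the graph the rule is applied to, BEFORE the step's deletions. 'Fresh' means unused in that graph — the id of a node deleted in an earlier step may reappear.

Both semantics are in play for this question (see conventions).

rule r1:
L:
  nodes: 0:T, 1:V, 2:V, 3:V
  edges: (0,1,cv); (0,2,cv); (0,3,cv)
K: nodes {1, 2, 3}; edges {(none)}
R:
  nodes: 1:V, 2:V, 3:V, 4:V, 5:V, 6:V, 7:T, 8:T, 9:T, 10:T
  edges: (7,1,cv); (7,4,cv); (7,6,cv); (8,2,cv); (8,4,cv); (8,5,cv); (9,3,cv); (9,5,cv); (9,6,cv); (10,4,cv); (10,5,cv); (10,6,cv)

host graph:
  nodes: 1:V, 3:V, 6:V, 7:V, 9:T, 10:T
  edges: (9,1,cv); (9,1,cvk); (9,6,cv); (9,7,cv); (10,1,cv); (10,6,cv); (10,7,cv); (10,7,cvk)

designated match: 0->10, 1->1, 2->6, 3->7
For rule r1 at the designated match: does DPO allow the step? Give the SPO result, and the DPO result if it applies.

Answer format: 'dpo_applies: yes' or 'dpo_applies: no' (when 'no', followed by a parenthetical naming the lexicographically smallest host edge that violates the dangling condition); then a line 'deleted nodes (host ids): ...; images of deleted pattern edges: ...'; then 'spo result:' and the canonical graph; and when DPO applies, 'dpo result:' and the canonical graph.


dpo_applies: no
(the rule deletes node 10, which keeps host edge (10,7,cvk) outside the match image — the dangling condition fails, DPO blocks; SPO proceeds and side-deletes such edges)
deleted nodes (host ids): 10; images of deleted pattern edges: (10,1,cv); (10,6,cv); (10,7,cv)
spo result:
nodes: 1:V, 3:V, 6:V, 7:V, 9:T, 11:V, 12:V, 13:V, 14:T, 15:T, 16:T, 17:T
edges: (9,1,cv); (9,1,cvk); (9,6,cv); (9,7,cv); (14,1,cv); (14,11,cv); (14,13,cv); (15,6,cv); (15,11,cv); (15,12,cv); (16,7,cv); (16,12,cv); (16,13,cv); (17,11,cv); (17,12,cv); (17,13,cv)


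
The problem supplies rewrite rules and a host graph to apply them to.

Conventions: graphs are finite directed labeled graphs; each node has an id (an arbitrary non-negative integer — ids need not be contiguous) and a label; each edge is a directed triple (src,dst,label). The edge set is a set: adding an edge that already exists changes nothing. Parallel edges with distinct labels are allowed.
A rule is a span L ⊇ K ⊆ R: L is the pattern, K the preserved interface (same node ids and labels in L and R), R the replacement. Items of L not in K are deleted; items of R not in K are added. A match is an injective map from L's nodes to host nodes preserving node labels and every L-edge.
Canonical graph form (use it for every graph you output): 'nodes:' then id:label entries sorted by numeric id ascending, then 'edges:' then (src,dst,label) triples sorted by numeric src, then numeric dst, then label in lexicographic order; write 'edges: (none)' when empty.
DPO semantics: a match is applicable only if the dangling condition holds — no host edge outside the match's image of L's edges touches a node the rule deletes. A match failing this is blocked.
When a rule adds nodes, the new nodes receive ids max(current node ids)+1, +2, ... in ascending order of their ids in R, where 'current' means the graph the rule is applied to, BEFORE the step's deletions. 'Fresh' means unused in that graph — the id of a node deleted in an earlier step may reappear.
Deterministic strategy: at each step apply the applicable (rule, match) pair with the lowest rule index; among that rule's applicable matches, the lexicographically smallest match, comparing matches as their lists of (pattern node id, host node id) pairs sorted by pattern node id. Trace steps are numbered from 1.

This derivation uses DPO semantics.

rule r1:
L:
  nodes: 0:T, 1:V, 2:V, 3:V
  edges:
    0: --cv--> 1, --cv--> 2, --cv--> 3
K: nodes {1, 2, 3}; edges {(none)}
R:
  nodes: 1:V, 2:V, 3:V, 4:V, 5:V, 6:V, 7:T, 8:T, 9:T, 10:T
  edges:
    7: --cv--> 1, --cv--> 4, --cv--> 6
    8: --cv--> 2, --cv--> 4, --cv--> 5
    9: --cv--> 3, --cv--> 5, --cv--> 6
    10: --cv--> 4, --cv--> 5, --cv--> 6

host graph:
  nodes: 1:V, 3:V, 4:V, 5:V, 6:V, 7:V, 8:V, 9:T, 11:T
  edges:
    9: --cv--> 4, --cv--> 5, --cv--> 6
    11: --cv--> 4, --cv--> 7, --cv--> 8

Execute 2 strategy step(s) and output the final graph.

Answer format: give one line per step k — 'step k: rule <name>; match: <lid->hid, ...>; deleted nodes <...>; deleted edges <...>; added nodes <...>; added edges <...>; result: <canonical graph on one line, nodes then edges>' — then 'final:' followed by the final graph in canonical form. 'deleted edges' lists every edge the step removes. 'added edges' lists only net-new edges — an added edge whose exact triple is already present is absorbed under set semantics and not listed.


step 1: rule r1; match: 0->9, 1->4, 2->5, 3->6; deleted nodes 9; deleted edges (9,4,cv); (9,5,cv); (9,6,cv); added nodes 12, 13, 14, 15, 16, 17, 18; added edges (15,4,cv); (15,12,cv); (15,14,cv); (16,5,cv); (16,12,cv); (16,13,cv); (17,6,cv); (17,13,cv); (17,14,cv); (18,12,cv); (18,13,cv); (18,14,cv); result: nodes: 1:V, 3:V, 4:V, 5:V, 6:V, 7:V, 8:V, 11:T, 12:V, 13:V, 14:V, 15:T, 16:T, 17:T, 18:T edges: (11,4,cv); (11,7,cv); (11,8,cv); (15,4,cv); (15,12,cv); (15,14,cv); (16,5,cv); (16,12,cv); (16,13,cv); (17,6,cv); (17,13,cv); (17,14,cv); (18,12,cv); (18,13,cv); (18,14,cv)
step 2: rule r1; match: 0->11, 1->4, 2->7, 3->8; deleted nodes 11; deleted edges (11,4,cv); (11,7,cv); (11,8,cv); added nodes 19, 20, 21, 22, 23, 24, 25; added edges (22,4,cv); (22,19,cv); (22,21,cv); (23,7,cv); (23,19,cv); (23,20,cv); (24,8,cv); (24,20,cv); (24,21,cv); (25,19,cv); (25,20,cv); (25,21,cv); result: nodes: 1:V, 3:V, 4:V, 5:V, 6:V, 7:V, 8:V, 12:V, 13:V, 14:V, 15:T, 16:T, 17:T, 18:T, 19:V, 20:V, 21:V, 22:T, 23:T, 24:T, 25:T edges: (15,4,cv); (15,12,cv); (15,14,cv); (16,5,cv); (16,12,cv); (16,13,cv); (17,6,cv); (17,13,cv); (17,14,cv); (18,12,cv); (18,13,cv); (18,14,cv); (22,4,cv); (22,19,cv); (22,21,cv); (23,7,cv); (23,19,cv); (23,20,cv); (24,8,cv); (24,20,cv); (24,21,cv); (25,19,cv); (25,20,cv); (25,21,cv)
final:
nodes: 1:V, 3:V, 4:V, 5:V, 6:V, 7:V, 8:V, 12:V, 13:V, 14:V, 15:T, 16:T, 17:T, 18:T, 19:V, 20:V, 21:V, 22:T, 23:T, 24:T, 25:T
edges: (15,4,cv); (15,12,cv); (15,14,cv); (16,5,cv); (16,12,cv); (16,13,cv); (17,6,cv); (17,13,cv); (17,14,cv); (18,12,cv); (18,13,cv); (18,14,cv); (22,4,cv); (22,19,cv); (22,21,cv); (23,7,cv); (23,19,cv); (23,20,cv); (24,8,cv); (24,20,cv); (24,21,cv); (25,19,cv); (25,20,cv); (25,21,cv)
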